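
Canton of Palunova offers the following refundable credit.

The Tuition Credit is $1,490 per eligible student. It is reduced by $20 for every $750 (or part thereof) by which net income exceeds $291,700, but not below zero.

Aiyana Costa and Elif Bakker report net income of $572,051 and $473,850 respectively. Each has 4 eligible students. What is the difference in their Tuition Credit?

$1,100

Aiyana ($572,051): Tuition Credit: base = 4 × $1,490 = $5,960. income exceeds $291,700 by $280,351 → 374 increments × $20 = $7,480 ≥ base, so the credit is $0.
Elif ($473,850): Tuition Credit: base = 4 × $1,490 = $5,960. income exceeds $291,700 by $182,150, which is 243 full-or-partial $750 increments; reduction = 243 × $20 = $4,860, leaving $1,100.
Difference: |$0 − $1,100| = $1,100.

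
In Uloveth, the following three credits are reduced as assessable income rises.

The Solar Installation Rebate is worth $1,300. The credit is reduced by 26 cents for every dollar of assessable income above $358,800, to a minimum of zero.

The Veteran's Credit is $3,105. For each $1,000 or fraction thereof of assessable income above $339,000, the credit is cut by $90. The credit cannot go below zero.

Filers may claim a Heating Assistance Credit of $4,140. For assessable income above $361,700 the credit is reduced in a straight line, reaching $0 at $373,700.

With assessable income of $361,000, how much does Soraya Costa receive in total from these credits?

$5,993

Solar Installation Rebate: 26% of the $2,200 excess over $358,800 is $572; credit = $1,300 − $572 = $728.
Veteran's Credit: income exceeds $339,000 by $22,000, which is 22 full-or-partial $1,000 increments; reduction = 22 × $90 = $1,980, leaving $1,125.
Heating Assistance Credit: $361,000 is at or below the $361,700 threshold, so the full $4,140 applies.
Total: $728 + $1,125 + $4,140 = $5,993.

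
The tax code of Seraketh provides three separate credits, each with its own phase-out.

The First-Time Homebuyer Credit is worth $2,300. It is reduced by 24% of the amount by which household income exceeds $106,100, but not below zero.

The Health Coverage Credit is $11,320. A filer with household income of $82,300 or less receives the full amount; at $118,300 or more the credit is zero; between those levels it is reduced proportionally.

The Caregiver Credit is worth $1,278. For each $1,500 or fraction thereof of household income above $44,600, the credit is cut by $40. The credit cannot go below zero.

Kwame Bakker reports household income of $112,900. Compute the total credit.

$2,366

First-Time Homebuyer Credit: 24% of the $6,800 excess over $106,100 is $1,632; credit = $2,300 − $1,632 = $668.
Health Coverage Credit: $112,900 is $30,600 into a $36,000 phase-out range, leaving 5,400/36,000 of the credit: $11,320 × 5,400/36,000 = $1,698.
Caregiver Credit: income exceeds $44,600 by $68,300 → 46 increments × $40 = $1,840 ≥ base, so the credit is $0.
Total: $668 + $1,698 + $0 = $2,366.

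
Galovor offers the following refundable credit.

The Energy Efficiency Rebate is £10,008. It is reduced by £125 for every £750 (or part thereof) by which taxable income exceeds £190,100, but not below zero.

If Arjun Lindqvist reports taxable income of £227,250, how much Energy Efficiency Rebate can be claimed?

Energy Efficiency Rebate: income exceeds £190,100 by £37,150, which is 50 full-or-partial £750 increments; reduction = 50 × £125 = £6,250, leaving £3,758.

£3,758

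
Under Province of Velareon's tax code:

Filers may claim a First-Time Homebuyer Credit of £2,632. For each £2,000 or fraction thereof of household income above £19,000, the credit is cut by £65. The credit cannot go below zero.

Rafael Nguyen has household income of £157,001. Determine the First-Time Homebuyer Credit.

£0

First-Time Homebuyer Credit: income exceeds £19,000 by £138,001 → 70 increments × £65 = £4,550 ≥ base, so the credit is £0.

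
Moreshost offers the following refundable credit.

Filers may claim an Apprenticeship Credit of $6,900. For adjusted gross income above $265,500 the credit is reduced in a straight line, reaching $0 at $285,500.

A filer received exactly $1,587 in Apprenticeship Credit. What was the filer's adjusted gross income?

$1,587 is 1,587/6,900 of the full $6,900, so 5,313/6,900 of the $20,000 range has been used: income = $265,500 + $20,000 × 5,313/6,900 = $280,900.

$280,900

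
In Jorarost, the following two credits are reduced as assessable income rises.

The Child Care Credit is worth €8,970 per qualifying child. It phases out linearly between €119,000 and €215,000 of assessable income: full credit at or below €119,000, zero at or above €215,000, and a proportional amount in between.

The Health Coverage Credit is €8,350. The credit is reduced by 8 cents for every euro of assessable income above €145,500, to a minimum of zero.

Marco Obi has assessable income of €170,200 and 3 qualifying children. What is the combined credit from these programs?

€18,932

Child Care Credit: base = 3 × €8,970 = €26,910. €170,200 is €51,200 into a €96,000 phase-out range, leaving 44,800/96,000 of the credit: €26,910 × 44,800/96,000 = €12,558.
Health Coverage Credit: 8% of the €24,700 excess over €145,500 is €1,976; credit = €8,350 − €1,976 = €6,374.
Total: €12,558 + €6,374 = €18,932.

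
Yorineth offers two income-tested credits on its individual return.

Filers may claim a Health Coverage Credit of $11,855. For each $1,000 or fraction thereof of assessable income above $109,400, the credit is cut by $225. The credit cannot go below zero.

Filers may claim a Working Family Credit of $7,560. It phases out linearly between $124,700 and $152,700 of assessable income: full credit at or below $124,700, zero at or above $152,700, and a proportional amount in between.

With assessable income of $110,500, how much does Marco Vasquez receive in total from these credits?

$18,965

Health Coverage Credit: income exceeds $109,400 by $1,100, which is 2 full-or-partial $1,000 increments; reduction = 2 × $225 = $450, leaving $11,405.
Working Family Credit: $110,500 is at or below the $124,700 threshold, so the full $7,560 applies.
Total: $11,405 + $7,560 = $18,965.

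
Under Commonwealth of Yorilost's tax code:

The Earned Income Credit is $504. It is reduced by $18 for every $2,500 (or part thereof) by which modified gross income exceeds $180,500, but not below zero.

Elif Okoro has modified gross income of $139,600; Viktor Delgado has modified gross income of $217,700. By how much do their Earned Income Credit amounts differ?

Elif ($139,600): Earned Income Credit: $139,600 is at or below the $180,500 threshold, so the full $504 applies.
Viktor ($217,700): Earned Income Credit: income exceeds $180,500 by $37,200, which is 15 full-or-partial $2,500 increments; reduction = 15 × $18 = $270, leaving $234.
Difference: |$504 − $234| = $270.

$270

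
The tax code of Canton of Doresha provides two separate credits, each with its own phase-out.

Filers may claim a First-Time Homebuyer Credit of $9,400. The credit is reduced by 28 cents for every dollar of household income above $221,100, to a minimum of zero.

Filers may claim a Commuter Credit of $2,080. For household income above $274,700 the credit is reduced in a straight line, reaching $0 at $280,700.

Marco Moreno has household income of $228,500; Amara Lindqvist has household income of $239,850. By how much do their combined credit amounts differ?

Marco ($228,500): First-Time Homebuyer Credit: 28% of the $7,400 excess over $221,100 is $2,072; credit = $9,400 − $2,072 = $7,328. Commuter Credit: $228,500 is at or below the $274,700 threshold, so the full $2,080 applies. total $7,328 + $2,080 = $9,408
Amara ($239,850): First-Time Homebuyer Credit: 28% of the $18,750 excess over $221,100 is $5,250; credit = $9,400 − $5,250 = $4,150. Commuter Credit: $239,850 is at or below the $274,700 threshold, so the full $2,080 applies. total $4,150 + $2,080 = $6,230
Difference: |$9,408 − $6,230| = $3,178.

$3,178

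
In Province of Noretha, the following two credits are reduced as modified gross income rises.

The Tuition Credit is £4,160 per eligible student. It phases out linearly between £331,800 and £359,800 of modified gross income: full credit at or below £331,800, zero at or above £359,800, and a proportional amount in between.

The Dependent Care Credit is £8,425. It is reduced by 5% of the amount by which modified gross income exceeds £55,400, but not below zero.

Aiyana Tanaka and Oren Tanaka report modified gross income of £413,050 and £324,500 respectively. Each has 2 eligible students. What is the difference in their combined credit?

Aiyana (£413,050): Tuition Credit: base = 2 × £4,160 = £8,320. £413,050 is at or above £359,800, so the credit is £0. Dependent Care Credit: 5% of the £357,650 excess over £55,400 is £17,882.50 ≥ base, so the credit is £0. total £0 + £0 = £0
Oren (£324,500): Tuition Credit: base = 2 × £4,160 = £8,320. £324,500 is at or below the £331,800 threshold, so the full £8,320 applies. Dependent Care Credit: 5% of the £269,100 excess over £55,400 is £13,455 ≥ base, so the credit is £0. total £8,320 + £0 = £8,320
Difference: |£0 − £8,320| = £8,320.

£8,320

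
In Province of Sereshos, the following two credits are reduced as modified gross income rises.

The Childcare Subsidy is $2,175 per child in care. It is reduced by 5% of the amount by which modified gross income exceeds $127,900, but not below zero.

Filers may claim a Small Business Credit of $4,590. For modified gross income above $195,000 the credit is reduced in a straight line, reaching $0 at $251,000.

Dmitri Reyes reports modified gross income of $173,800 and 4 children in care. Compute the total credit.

$10,995

Childcare Subsidy: base = 4 × $2,175 = $8,700. 5% of the $45,900 excess over $127,900 is $2,295; credit = $8,700 − $2,295 = $6,405.
Small Business Credit: $173,800 is at or below the $195,000 threshold, so the full $4,590 applies.
Total: $6,405 + $4,590 = $10,995.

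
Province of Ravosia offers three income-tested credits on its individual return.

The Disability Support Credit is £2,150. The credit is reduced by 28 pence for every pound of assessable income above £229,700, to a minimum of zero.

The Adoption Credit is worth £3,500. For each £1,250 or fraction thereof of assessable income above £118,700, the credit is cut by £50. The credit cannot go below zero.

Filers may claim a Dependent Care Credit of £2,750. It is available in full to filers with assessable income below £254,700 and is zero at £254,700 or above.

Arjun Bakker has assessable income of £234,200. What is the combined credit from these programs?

Disability Support Credit: 28% of the £4,500 excess over £229,700 is £1,260; credit = £2,150 − £1,260 = £890.
Adoption Credit: income exceeds £118,700 by £115,500 → 93 increments × £50 = £4,650 ≥ base, so the credit is £0.
Dependent Care Credit: £234,200 is below the £254,700 cutoff, so the full £2,750 applies.
Total: £890 + £0 + £2,750 = £3,640.

£3,640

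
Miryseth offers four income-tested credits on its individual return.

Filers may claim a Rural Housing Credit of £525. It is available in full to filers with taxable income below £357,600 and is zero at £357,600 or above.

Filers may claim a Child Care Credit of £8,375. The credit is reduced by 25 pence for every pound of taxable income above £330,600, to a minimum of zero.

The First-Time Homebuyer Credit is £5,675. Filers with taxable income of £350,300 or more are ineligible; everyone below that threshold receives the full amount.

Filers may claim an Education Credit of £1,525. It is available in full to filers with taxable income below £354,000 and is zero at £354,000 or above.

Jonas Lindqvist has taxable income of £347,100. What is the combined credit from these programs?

Rural Housing Credit: £347,100 is below the £357,600 cutoff, so the full £525 applies.
Child Care Credit: 25% of the £16,500 excess over £330,600 is £4,125; credit = £8,375 − £4,125 = £4,250.
First-Time Homebuyer Credit: £347,100 is below the £350,300 cutoff, so the full £5,675 applies.
Education Credit: £347,100 is below the £354,000 cutoff, so the full £1,525 applies.
Total: £525 + £4,250 + £5,675 + £1,525 = £11,975.

£11,975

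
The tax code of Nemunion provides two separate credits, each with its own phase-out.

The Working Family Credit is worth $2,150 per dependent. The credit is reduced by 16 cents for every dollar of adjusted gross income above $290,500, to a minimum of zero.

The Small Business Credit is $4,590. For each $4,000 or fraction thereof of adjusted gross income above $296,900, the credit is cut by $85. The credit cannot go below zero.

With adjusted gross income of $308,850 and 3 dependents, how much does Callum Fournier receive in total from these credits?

Working Family Credit: base = 3 × $2,150 = $6,450. 16% of the $18,350 excess over $290,500 is $2,936; credit = $6,450 − $2,936 = $3,514.
Small Business Credit: income exceeds $296,900 by $11,950, which is 3 full-or-partial $4,000 increments; reduction = 3 × $85 = $255, leaving $4,335.
Total: $3,514 + $4,335 = $7,849.

$7,849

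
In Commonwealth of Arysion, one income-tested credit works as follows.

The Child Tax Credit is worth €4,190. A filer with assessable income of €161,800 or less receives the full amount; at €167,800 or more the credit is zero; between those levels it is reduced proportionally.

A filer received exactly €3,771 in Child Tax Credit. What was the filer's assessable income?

€3,771 is 3,771/4,190 of the full €4,190, so 419/4,190 of the €6,000 range has been used: income = €161,800 + €6,000 × 419/4,190 = €162,400.

€162,400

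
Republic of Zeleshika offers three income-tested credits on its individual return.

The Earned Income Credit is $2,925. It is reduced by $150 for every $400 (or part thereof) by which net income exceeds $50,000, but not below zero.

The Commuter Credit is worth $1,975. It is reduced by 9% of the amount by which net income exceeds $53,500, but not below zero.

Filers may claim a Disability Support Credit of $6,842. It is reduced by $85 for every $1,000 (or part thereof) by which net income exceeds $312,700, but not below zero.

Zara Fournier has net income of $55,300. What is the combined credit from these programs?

$9,480

Earned Income Credit: income exceeds $50,000 by $5,300, which is 14 full-or-partial $400 increments; reduction = 14 × $150 = $2,100, leaving $825.
Commuter Credit: 9% of the $1,800 excess over $53,500 is $162; credit = $1,975 − $162 = $1,813.
Disability Support Credit: $55,300 is at or below the $312,700 threshold, so the full $6,842 applies.
Total: $825 + $1,813 + $6,842 = $9,480.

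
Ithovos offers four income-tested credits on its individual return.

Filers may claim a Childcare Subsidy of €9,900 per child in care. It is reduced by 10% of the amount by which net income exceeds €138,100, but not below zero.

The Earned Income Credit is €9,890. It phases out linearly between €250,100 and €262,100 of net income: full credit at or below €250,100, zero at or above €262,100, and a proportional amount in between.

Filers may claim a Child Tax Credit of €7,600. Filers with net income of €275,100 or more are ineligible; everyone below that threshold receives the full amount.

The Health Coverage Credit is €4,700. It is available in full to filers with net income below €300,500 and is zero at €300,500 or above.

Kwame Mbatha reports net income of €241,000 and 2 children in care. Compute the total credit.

€31,700

Childcare Subsidy: base = 2 × €9,900 = €19,800. 10% of the €102,900 excess over €138,100 is €10,290; credit = €19,800 − €10,290 = €9,510.
Earned Income Credit: €241,000 is at or below the €250,100 threshold, so the full €9,890 applies.
Child Tax Credit: €241,000 is below the €275,100 cutoff, so the full €7,600 applies.
Health Coverage Credit: €241,000 is below the €300,500 cutoff, so the full €4,700 applies.
Total: €9,510 + €9,890 + €7,600 + €4,700 = €31,700.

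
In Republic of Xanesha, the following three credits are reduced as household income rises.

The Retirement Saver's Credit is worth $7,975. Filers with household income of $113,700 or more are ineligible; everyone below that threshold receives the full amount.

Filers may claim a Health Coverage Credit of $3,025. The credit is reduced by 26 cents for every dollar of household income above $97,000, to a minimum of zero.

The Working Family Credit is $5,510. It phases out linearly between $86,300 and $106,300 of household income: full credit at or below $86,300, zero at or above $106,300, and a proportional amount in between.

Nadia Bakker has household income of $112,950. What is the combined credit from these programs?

Retirement Saver's Credit: $112,950 is below the $113,700 cutoff, so the full $7,975 applies.
Health Coverage Credit: 26% of the $15,950 excess over $97,000 is $4,147 ≥ base, so the credit is $0.
Working Family Credit: $112,950 is at or above $106,300, so the credit is $0.
Total: $7,975 + $0 + $0 = $7,975.

$7,975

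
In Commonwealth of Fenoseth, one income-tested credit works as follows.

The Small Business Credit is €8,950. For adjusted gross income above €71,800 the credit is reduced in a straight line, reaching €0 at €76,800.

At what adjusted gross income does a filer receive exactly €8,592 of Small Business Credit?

€8,592 is 8,592/8,950 of the full €8,950, so 358/8,950 of the €5,000 range has been used: income = €71,800 + €5,000 × 358/8,950 = €72,000.

€72,000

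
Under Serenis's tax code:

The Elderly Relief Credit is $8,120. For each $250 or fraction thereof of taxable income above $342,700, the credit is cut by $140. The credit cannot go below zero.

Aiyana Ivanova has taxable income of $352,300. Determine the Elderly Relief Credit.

$2,660

Elderly Relief Credit: income exceeds $342,700 by $9,600, which is 39 full-or-partial $250 increments; reduction = 39 × $140 = $5,460, leaving $2,660.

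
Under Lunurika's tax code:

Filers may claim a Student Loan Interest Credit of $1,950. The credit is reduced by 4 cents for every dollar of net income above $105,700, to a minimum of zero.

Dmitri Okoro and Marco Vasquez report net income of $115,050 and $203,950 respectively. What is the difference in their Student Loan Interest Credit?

$1,576

Dmitri ($115,050): Student Loan Interest Credit: 4% of the $9,350 excess over $105,700 is $374; credit = $1,950 − $374 = $1,576.
Marco ($203,950): Student Loan Interest Credit: 4% of the $98,250 excess over $105,700 is $3,930 ≥ base, so the credit is $0.
Difference: |$1,576 − $0| = $1,576.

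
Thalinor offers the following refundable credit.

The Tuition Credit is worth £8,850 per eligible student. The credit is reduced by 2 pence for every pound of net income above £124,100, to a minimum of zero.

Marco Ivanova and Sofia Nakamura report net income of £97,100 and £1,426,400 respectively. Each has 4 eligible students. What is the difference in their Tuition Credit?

£26,046

Marco (£97,100): Tuition Credit: base = 4 × £8,850 = £35,400. £97,100 is at or below the £124,100 threshold, so the full £35,400 applies.
Sofia (£1,426,400): Tuition Credit: base = 4 × £8,850 = £35,400. 2% of the £1,302,300 excess over £124,100 is £26,046; credit = £35,400 − £26,046 = £9,354.
Difference: |£35,400 − £9,354| = £26,046.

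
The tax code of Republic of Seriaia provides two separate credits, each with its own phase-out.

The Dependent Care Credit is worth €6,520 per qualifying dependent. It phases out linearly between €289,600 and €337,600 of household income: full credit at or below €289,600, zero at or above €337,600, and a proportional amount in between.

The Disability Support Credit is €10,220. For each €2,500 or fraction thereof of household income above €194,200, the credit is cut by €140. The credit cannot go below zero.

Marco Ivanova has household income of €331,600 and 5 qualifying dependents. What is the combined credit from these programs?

Dependent Care Credit: base = 5 × €6,520 = €32,600. €331,600 is €42,000 into a €48,000 phase-out range, leaving 6,000/48,000 of the credit: €32,600 × 6,000/48,000 = €4,075.
Disability Support Credit: income exceeds €194,200 by €137,400, which is 55 full-or-partial €2,500 increments; reduction = 55 × €140 = €7,700, leaving €2,520.
Total: €4,075 + €2,520 = €6,595.

€6,595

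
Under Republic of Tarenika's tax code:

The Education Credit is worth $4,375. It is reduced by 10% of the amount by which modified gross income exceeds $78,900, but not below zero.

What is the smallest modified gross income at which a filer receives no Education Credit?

The credit falls by 10% of each dollar above $78,900, so it reaches zero when the excess is $4,375 / 10% = $43,750: income = $78,900 + $43,750 = $122,650.

$122,650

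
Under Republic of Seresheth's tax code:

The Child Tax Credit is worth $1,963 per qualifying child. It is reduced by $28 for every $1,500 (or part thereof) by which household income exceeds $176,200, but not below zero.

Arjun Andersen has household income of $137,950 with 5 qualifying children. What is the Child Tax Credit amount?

$9,815

Child Tax Credit: base = 5 × $1,963 = $9,815. $137,950 is at or below the $176,200 threshold, so the full $9,815 applies.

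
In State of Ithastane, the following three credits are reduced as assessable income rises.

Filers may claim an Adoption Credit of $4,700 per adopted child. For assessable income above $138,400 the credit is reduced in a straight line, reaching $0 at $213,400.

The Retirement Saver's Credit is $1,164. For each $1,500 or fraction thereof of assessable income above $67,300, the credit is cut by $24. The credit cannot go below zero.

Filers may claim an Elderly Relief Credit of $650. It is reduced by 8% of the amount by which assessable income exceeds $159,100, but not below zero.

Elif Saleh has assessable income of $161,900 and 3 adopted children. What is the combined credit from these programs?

Adoption Credit: base = 3 × $4,700 = $14,100. $161,900 is $23,500 into a $75,000 phase-out range, leaving 51,500/75,000 of the credit: $14,100 × 51,500/75,000 = $9,682.
Retirement Saver's Credit: income exceeds $67,300 by $94,600 → 64 increments × $24 = $1,536 ≥ base, so the credit is $0.
Elderly Relief Credit: 8% of the $2,800 excess over $159,100 is $224; credit = $650 − $224 = $426.
Total: $9,682 + $0 + $426 = $10,108.

$10,108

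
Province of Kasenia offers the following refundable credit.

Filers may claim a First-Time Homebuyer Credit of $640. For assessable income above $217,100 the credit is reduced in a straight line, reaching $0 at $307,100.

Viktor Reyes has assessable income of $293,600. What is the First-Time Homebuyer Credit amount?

First-Time Homebuyer Credit: $293,600 is $76,500 into a $90,000 phase-out range, leaving 13,500/90,000 of the credit: $640 × 13,500/90,000 = $96.

$96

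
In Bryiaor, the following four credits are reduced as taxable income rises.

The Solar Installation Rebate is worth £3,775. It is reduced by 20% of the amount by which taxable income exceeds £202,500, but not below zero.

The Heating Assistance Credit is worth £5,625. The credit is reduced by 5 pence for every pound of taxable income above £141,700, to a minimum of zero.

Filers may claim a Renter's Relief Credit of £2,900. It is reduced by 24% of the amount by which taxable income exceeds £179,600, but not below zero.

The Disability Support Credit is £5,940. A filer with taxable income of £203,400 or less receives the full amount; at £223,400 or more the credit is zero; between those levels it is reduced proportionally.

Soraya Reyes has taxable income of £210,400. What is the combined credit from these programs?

Solar Installation Rebate: 20% of the £7,900 excess over £202,500 is £1,580; credit = £3,775 − £1,580 = £2,195.
Heating Assistance Credit: 5% of the £68,700 excess over £141,700 is £3,435; credit = £5,625 − £3,435 = £2,190.
Renter's Relief Credit: 24% of the £30,800 excess over £179,600 is £7,392 ≥ base, so the credit is £0.
Disability Support Credit: £210,400 is £7,000 into a £20,000 phase-out range, leaving 13,000/20,000 of the credit: £5,940 × 13,000/20,000 = £3,861.
Total: £2,195 + £2,190 + £0 + £3,861 = £8,246.

£8,246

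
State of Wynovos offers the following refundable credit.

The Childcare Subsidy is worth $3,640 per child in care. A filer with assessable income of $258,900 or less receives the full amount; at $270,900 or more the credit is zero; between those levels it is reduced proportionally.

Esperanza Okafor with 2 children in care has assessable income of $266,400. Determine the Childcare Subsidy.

Childcare Subsidy: base = 2 × $3,640 = $7,280. $266,400 is $7,500 into a $12,000 phase-out range, leaving 4,500/12,000 of the credit: $7,280 × 4,500/12,000 = $2,730.

$2,730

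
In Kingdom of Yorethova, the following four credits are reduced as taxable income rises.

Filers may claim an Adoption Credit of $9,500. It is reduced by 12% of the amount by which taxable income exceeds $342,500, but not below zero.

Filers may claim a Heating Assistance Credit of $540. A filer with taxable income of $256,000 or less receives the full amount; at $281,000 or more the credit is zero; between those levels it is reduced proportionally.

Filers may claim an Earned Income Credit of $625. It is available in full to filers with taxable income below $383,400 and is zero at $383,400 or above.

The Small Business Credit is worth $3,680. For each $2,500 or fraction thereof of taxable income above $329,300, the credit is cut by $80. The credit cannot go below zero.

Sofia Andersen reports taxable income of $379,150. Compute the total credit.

$7,807

Adoption Credit: 12% of the $36,650 excess over $342,500 is $4,398; credit = $9,500 − $4,398 = $5,102.
Heating Assistance Credit: $379,150 is at or above $281,000, so the credit is $0.
Earned Income Credit: $379,150 is below the $383,400 cutoff, so the full $625 applies.
Small Business Credit: income exceeds $329,300 by $49,850, which is 20 full-or-partial $2,500 increments; reduction = 20 × $80 = $1,600, leaving $2,080.
Total: $5,102 + $0 + $625 + $2,080 = $7,807.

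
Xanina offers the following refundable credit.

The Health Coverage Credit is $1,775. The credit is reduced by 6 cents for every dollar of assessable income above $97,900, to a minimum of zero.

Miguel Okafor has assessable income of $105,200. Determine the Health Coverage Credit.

Health Coverage Credit: 6% of the $7,300 excess over $97,900 is $438; credit = $1,775 − $438 = $1,337.

$1,337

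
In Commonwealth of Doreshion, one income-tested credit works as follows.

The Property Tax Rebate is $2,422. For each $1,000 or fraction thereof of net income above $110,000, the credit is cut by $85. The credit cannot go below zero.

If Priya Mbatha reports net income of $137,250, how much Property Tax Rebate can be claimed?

$42

Property Tax Rebate: income exceeds $110,000 by $27,250, which is 28 full-or-partial $1,000 increments; reduction = 28 × $85 = $2,380, leaving $42.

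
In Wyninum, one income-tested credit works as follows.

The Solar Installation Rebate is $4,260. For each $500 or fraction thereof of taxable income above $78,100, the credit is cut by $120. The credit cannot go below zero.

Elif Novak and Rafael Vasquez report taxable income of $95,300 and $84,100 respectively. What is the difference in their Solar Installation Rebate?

Elif ($95,300): Solar Installation Rebate: income exceeds $78,100 by $17,200, which is 35 full-or-partial $500 increments; reduction = 35 × $120 = $4,200, leaving $60.
Rafael ($84,100): Solar Installation Rebate: income exceeds $78,100 by $6,000, which is 12 full-or-partial $500 increments; reduction = 12 × $120 = $1,440, leaving $2,820.
Difference: |$60 − $2,820| = $2,760.

$2,760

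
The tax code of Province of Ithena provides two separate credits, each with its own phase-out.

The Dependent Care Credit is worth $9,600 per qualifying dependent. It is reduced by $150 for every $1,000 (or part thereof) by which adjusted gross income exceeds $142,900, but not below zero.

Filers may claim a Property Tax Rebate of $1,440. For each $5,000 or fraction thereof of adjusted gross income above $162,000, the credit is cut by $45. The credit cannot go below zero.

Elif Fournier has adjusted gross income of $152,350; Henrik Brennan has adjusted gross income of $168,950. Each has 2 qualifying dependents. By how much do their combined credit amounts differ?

$2,640

Elif ($152,350): Dependent Care Credit: base = 2 × $9,600 = $19,200. income exceeds $142,900 by $9,450, which is 10 full-or-partial $1,000 increments; reduction = 10 × $150 = $1,500, leaving $17,700. Property Tax Rebate: $152,350 is at or below the $162,000 threshold, so the full $1,440 applies. total $17,700 + $1,440 = $19,140
Henrik ($168,950): Dependent Care Credit: base = 2 × $9,600 = $19,200. income exceeds $142,900 by $26,050, which is 27 full-or-partial $1,000 increments; reduction = 27 × $150 = $4,050, leaving $15,150. Property Tax Rebate: income exceeds $162,000 by $6,950, which is 2 full-or-partial $5,000 increments; reduction = 2 × $45 = $90, leaving $1,350. total $15,150 + $1,350 = $16,500
Difference: |$19,140 − $16,500| = $2,640.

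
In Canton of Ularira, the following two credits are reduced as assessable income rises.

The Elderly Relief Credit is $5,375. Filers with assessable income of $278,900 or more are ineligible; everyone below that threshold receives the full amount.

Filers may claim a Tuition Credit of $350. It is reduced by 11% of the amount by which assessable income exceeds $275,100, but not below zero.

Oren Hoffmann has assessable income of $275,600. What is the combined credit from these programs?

Elderly Relief Credit: $275,600 is below the $278,900 cutoff, so the full $5,375 applies.
Tuition Credit: 11% of the $500 excess over $275,100 is $55; credit = $350 − $55 = $295.
Total: $5,375 + $295 = $5,670.

$5,670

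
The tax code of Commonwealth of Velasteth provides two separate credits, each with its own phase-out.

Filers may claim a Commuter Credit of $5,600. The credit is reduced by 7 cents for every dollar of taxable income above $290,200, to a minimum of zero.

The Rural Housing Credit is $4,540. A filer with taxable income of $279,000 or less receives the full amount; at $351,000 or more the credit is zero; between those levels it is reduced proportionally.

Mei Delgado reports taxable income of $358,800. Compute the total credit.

Commuter Credit: 7% of the $68,600 excess over $290,200 is $4,802; credit = $5,600 − $4,802 = $798.
Rural Housing Credit: $358,800 is at or above $351,000, so the credit is $0.
Total: $798 + $0 = $798.

$798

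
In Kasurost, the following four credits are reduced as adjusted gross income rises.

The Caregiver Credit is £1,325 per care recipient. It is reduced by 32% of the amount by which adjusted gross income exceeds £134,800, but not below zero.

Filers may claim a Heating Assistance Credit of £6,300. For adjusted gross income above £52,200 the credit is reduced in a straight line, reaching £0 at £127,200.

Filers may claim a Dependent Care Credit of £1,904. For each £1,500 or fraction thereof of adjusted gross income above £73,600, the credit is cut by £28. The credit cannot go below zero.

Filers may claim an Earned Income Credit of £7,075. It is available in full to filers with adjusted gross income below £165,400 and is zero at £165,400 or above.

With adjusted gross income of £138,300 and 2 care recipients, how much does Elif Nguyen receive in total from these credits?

£9,277

Caregiver Credit: base = 2 × £1,325 = £2,650. 32% of the £3,500 excess over £134,800 is £1,120; credit = £2,650 − £1,120 = £1,530.
Heating Assistance Credit: £138,300 is at or above £127,200, so the credit is £0.
Dependent Care Credit: income exceeds £73,600 by £64,700, which is 44 full-or-partial £1,500 increments; reduction = 44 × £28 = £1,232, leaving £672.
Earned Income Credit: £138,300 is below the £165,400 cutoff, so the full £7,075 applies.
Total: £1,530 + £0 + £672 + £7,075 = £9,277.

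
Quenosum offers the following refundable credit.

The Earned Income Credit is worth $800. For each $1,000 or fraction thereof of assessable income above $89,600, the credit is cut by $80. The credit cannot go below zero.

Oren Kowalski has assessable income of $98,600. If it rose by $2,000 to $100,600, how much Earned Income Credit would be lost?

$80

At $98,600 — income exceeds $89,600 by $9,000, which is 9 full-or-partial $1,000 increments; reduction = 9 × $80 = $720, leaving $80.
At $100,600 — income exceeds $89,600 by $11,000 → 11 increments × $80 = $880 ≥ base, so the credit is $0.
Lost: $80 − $0 = $80.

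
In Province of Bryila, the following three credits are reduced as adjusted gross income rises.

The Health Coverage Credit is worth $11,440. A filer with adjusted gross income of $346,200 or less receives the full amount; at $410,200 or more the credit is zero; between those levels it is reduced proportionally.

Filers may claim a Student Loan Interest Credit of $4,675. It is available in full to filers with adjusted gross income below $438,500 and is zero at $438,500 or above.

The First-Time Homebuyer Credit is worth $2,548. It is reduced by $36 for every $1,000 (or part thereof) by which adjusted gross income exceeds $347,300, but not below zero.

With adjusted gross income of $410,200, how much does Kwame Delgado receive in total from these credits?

$4,955

Health Coverage Credit: $410,200 is at or above $410,200, so the credit is $0.
Student Loan Interest Credit: $410,200 is below the $438,500 cutoff, so the full $4,675 applies.
First-Time Homebuyer Credit: income exceeds $347,300 by $62,900, which is 63 full-or-partial $1,000 increments; reduction = 63 × $36 = $2,268, leaving $280.
Total: $0 + $4,675 + $280 = $4,955.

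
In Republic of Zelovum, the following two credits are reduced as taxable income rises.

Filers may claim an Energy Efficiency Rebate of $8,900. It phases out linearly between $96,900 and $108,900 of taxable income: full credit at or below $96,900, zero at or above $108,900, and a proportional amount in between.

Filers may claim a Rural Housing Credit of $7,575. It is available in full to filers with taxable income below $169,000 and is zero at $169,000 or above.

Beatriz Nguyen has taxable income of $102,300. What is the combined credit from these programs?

$12,470

Energy Efficiency Rebate: $102,300 is $5,400 into a $12,000 phase-out range, leaving 6,600/12,000 of the credit: $8,900 × 6,600/12,000 = $4,895.
Rural Housing Credit: $102,300 is below the $169,000 cutoff, so the full $7,575 applies.
Total: $4,895 + $7,575 = $12,470.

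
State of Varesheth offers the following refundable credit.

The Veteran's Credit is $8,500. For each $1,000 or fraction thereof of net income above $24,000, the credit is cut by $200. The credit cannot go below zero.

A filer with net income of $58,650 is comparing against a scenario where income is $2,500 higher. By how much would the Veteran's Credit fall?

$600

At $58,650 — income exceeds $24,000 by $34,650, which is 35 full-or-partial $1,000 increments; reduction = 35 × $200 = $7,000, leaving $1,500.
At $61,150 — income exceeds $24,000 by $37,150, which is 38 full-or-partial $1,000 increments; reduction = 38 × $200 = $7,600, leaving $900.
Lost: $1,500 − $900 = $600.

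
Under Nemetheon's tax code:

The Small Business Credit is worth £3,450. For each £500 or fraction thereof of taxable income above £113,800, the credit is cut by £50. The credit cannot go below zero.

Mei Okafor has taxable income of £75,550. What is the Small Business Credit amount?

Small Business Credit: £75,550 is at or below the £113,800 threshold, so the full £3,450 applies.

£3,450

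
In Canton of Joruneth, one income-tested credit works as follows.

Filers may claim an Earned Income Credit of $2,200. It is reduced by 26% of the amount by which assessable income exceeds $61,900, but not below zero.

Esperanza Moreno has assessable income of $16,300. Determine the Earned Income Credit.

Earned Income Credit: $16,300 is at or below the $61,900 threshold, so the full $2,200 applies.

$2,200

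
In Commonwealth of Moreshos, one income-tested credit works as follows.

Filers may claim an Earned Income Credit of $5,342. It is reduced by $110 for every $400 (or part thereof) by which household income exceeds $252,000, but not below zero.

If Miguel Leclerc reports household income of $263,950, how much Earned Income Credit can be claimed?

$2,042

Earned Income Credit: income exceeds $252,000 by $11,950, which is 30 full-or-partial $400 increments; reduction = 30 × $110 = $3,300, leaving $2,042.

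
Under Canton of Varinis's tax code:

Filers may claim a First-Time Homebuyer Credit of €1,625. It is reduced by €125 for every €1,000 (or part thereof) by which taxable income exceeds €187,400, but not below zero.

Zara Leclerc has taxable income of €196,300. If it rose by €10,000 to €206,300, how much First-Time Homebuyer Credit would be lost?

At €196,300 — income exceeds €187,400 by €8,900, which is 9 full-or-partial €1,000 increments; reduction = 9 × €125 = €1,125, leaving €500.
At €206,300 — income exceeds €187,400 by €18,900 → 19 increments × €125 = €2,375 ≥ base, so the credit is €0.
Lost: €500 − €0 = €500.

€500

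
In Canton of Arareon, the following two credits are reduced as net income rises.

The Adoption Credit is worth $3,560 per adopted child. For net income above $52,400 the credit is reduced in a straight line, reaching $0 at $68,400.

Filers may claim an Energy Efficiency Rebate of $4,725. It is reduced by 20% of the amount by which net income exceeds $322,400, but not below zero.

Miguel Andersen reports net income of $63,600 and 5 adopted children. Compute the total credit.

Adoption Credit: base = 5 × $3,560 = $17,800. $63,600 is $11,200 into a $16,000 phase-out range, leaving 4,800/16,000 of the credit: $17,800 × 4,800/16,000 = $5,340.
Energy Efficiency Rebate: $63,600 is at or below the $322,400 threshold, so the full $4,725 applies.
Total: $5,340 + $4,725 = $10,065.

$10,065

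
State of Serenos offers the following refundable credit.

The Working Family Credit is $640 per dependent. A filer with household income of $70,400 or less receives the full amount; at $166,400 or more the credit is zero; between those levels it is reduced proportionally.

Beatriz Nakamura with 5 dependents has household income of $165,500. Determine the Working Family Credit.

$30

Working Family Credit: base = 5 × $640 = $3,200. $165,500 is $95,100 into a $96,000 phase-out range, leaving 900/96,000 of the credit: $3,200 × 900/96,000 = $30.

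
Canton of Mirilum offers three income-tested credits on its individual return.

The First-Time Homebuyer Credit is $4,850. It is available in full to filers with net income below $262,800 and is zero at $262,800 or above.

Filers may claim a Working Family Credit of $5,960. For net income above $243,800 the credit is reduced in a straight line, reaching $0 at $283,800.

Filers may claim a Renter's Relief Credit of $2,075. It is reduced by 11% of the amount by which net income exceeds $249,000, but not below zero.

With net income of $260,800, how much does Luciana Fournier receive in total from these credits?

$9,054

First-Time Homebuyer Credit: $260,800 is below the $262,800 cutoff, so the full $4,850 applies.
Working Family Credit: $260,800 is $17,000 into a $40,000 phase-out range, leaving 23,000/40,000 of the credit: $5,960 × 23,000/40,000 = $3,427.
Renter's Relief Credit: 11% of the $11,800 excess over $249,000 is $1,298; credit = $2,075 − $1,298 = $777.
Total: $4,850 + $3,427 + $777 = $9,054.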